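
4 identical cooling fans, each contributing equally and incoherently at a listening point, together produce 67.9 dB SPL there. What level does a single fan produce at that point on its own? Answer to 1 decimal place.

61.9 dB SPL

4 equal incoherent sources add 10·log₁₀(4) = 6.02 dB over one source.
L_one = 67.9 − 6.02 = 61.9 dB SPL.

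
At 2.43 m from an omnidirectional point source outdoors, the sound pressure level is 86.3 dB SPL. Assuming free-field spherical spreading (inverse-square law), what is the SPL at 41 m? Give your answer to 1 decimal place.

For a point source in a free field, ΔL = −20·log₁₀(d₂/d₁).
ΔL = −20·log₁₀(41/2.43) = -24.54 dB, so L₂ = 86.3 + (-24.54) = 61.8 dB SPL.

61.8 dB SPL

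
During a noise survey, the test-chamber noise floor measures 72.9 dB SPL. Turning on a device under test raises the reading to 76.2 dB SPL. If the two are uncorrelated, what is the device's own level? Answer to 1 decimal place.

Subtract intensities: L_src = 10·log₁₀(10^(L_total/10) − 10^(L_bg/10)).
L_src = 10·log₁₀(10^(76.2/10) − 10^(72.9/10)) = 10·log₁₀(22190000) = 73.5 dB SPL.

73.5 dB SPL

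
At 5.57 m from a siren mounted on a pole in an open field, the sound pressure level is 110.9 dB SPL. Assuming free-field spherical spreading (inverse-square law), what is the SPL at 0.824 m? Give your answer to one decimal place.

Free-field point source: level drops by 20·log₁₀ of the distance ratio.
ΔL = −20·log₁₀(0.824/5.57) = 16.60 dB, so L₂ = 110.9 + (16.60) = 127.5 dB SPL.

127.5 dB SPL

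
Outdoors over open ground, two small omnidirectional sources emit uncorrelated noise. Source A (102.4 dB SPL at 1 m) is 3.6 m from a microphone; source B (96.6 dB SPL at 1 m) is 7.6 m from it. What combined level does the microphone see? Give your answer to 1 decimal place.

91.5 dB SPL

At the listener: L_A = 102.4 − 20·log₁₀(3.6) = 91.27 dB; L_B = 96.6 − 20·log₁₀(7.6) = 78.98 dB.
Combined: 10·log₁₀(10^(91.27/10)+10^(78.98/10)) = 91.5 dB SPL.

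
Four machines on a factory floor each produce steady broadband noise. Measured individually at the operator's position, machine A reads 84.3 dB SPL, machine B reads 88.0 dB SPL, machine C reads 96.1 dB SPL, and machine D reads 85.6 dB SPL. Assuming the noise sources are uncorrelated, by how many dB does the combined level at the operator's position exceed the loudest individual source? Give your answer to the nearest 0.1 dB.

Add the sources as powers (linear), then convert back to dB:
L_total = 10·log₁₀(10^(84.3/10) + 10^(88.0/10) + 10^(96.1/10) + 10^(85.6/10)) = 97.27 dB SPL.
Excess over the loudest (96.1 dB): 97.27 − 96.1 = 1.2 dB.

1.2 dB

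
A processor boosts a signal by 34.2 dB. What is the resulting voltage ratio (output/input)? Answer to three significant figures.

51.3

Voltage ratio = 10^(dB/20).
10^(34.2/20) = 10^(1.710) = 51.3.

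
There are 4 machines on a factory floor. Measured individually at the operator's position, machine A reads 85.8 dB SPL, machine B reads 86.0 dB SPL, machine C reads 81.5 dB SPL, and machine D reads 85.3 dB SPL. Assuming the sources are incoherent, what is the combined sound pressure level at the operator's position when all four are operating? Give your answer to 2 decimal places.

Incoherent sources sum as intensities:
L_total = 10·log₁₀(10^(85.8/10) + 10^(86.0/10) + 10^(81.5/10) + 10^(85.3/10)) = 10·log₁₀(1258000000) = 91.00 dB SPL.

91.00 dB SPL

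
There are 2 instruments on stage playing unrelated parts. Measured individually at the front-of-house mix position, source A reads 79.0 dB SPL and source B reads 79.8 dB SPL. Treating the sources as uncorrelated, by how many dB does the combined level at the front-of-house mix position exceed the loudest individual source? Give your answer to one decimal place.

2.6 dB

Uncorrelated sources add in intensity (power), not in dB.
L_total = 10·log₁₀(10^(79.0/10) + 10^(79.8/10)) = 82.43 dB SPL.
Excess over the loudest (79.8 dB): 82.43 − 79.8 = 2.6 dB.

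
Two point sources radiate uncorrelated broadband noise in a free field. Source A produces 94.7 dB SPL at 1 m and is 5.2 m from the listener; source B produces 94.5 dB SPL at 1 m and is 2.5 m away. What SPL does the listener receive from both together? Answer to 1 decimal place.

At the listener: L_A = 94.7 − 20·log₁₀(5.2) = 80.38 dB; L_B = 94.5 − 20·log₁₀(2.5) = 86.54 dB.
Combined: 10·log₁₀(10^(80.38/10)+10^(86.54/10)) = 87.5 dB SPL.

87.5 dB SPL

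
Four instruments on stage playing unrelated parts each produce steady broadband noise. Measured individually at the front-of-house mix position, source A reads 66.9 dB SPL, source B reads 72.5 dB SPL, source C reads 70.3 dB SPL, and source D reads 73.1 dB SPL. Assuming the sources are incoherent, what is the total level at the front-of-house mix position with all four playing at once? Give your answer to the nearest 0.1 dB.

77.3 dB SPL

Incoherent sources sum as intensities:
L_total = 10·log₁₀(10^(66.9/10) + 10^(72.5/10) + 10^(70.3/10) + 10^(73.1/10)) = 10·log₁₀(53810000) = 77.3 dB SPL.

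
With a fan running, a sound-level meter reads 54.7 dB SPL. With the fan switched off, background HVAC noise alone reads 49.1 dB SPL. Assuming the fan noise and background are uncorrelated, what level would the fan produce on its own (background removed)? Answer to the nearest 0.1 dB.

53.3 dB SPL

Background correction is a power subtraction:
L_src = 10·log₁₀(10^(54.7/10) − 10^(49.1/10)) = 10·log₁₀(213800) = 53.3 dB SPL.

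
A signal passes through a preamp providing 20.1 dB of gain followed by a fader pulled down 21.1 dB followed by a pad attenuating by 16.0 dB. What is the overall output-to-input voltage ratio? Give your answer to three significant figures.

Net gain = 20.1 + (−21.1) + (−16.0) = -17.0 dB.
Voltage ratio = 10^(-17.0/20) = 0.141.

0.141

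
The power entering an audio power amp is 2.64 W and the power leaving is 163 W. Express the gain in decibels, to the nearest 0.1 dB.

For a power ratio, dB = 10·log₁₀(P₂/P₁).
10·log₁₀(163/2.64) = 10·log₁₀(61.74) = 17.9 dB.

17.9 dB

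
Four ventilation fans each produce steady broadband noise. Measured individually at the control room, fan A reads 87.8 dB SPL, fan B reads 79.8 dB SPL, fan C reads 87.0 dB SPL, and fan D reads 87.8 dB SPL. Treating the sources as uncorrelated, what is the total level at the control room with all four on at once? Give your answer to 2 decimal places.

Uncorrelated sources add in intensity (power), not in dB.
L_total = 10·log₁₀(10^(87.8/10) + 10^(79.8/10) + 10^(87.0/10) + 10^(87.8/10)) = 10·log₁₀(1802000000) = 92.56 dB SPL.

92.56 dB SPL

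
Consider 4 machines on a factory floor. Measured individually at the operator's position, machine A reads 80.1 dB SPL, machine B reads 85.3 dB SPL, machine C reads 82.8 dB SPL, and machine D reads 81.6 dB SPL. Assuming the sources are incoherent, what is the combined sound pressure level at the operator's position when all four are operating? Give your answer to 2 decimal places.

Incoherent sources sum as intensities:
L_total = 10·log₁₀(10^(80.1/10) + 10^(85.3/10) + 10^(82.8/10) + 10^(81.6/10)) = 10·log₁₀(776300000) = 88.90 dB SPL.

88.90 dB SPL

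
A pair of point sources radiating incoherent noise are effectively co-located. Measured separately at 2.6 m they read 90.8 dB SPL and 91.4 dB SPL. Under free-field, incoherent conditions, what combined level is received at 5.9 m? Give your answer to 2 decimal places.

87.00 dB SPL

Combined at 2.6 m: 10·log₁₀(10^(90.8/10)+10^(91.4/10)) = 94.121 dB SPL.
Then apply −20·log₁₀(5.9/2.6) = -7.118 dB → 87.00 dB SPL.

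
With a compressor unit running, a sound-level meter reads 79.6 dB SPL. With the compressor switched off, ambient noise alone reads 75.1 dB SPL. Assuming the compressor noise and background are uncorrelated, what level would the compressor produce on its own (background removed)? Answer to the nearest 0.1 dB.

Background correction is a power subtraction:
L_src = 10·log₁₀(10^(79.6/10) − 10^(75.1/10)) = 10·log₁₀(58840000) = 77.7 dB SPL.

77.7 dB SPL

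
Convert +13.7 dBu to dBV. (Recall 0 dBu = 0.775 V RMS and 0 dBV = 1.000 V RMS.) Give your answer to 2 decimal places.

+11.49 dBV

The offset between the scales is 20·log₁₀(0.775/1.000) = −2.214 dB.
So dBV = +13.7 − 2.214 = +11.49 dBV.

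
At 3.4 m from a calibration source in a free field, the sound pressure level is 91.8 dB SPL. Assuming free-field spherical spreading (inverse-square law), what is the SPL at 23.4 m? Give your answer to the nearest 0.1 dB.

75.0 dB SPL

For a point source in a free field, ΔL = −20·log₁₀(d₂/d₁).
ΔL = −20·log₁₀(23.4/3.4) = -16.75 dB, so L₂ = 91.8 + (-16.75) = 75.0 dB SPL.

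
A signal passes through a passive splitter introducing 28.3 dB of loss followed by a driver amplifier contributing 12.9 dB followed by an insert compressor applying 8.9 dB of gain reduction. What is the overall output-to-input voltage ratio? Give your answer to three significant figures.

Net gain = (−28.3) + 12.9 + (−8.9) = -24.3 dB.
Voltage ratio = 10^(-24.3/20) = 0.0610.

0.0610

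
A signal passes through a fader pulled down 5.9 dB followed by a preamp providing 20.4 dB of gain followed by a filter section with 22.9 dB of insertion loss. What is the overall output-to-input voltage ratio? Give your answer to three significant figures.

0.380

Net gain = (−5.9) + 20.4 + (−22.9) = -8.4 dB.
Voltage ratio = 10^(-8.4/20) = 0.380.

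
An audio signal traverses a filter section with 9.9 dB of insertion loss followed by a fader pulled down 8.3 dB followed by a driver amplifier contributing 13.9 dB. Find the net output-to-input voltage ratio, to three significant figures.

Net gain = (−9.9) + (−8.3) + 13.9 = -4.3 dB.
Voltage ratio = 10^(-4.3/20) = 0.610.

0.610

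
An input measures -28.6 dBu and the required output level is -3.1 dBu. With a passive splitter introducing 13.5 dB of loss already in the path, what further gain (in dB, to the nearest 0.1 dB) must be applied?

The required make-up gain is the shortfall in the dB sum.
G = -3.1 − (-28.6) + 13.5 = 39.0 dB.

39.0 dB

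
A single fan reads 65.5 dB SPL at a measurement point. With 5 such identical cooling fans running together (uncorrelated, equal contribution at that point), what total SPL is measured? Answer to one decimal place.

5 equal incoherent sources raise the level by 10·log₁₀(5) = 6.99 dB.
L_total = 65.5 + 6.99 = 72.5 dB SPL.

72.5 dB SPL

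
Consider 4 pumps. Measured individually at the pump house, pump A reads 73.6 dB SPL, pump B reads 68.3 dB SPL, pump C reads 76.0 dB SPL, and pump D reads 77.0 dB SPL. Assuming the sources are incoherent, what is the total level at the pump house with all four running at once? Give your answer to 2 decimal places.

80.78 dB SPL

Incoherent sources sum as intensities:
L_total = 10·log₁₀(10^(73.6/10) + 10^(68.3/10) + 10^(76.0/10) + 10^(77.0/10)) = 10·log₁₀(119600000) = 80.78 dB SPL.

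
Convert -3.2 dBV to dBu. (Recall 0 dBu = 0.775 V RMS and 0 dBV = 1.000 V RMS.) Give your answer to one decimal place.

The offset between the scales is 20·log₁₀(0.775/1.000) = −2.214 dB.
So dBu = -3.2 + 2.214 = -1.0 dBu.

-1.0 dBu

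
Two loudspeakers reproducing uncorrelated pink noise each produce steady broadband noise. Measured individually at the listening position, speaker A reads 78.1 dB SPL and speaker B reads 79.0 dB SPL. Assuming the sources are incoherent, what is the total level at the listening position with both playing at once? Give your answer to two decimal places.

81.58 dB SPL

Add the sources as powers (linear), then convert back to dB:
L_total = 10·log₁₀(10^(78.1/10) + 10^(79.0/10)) = 10·log₁₀(144000000) = 81.58 dB SPL.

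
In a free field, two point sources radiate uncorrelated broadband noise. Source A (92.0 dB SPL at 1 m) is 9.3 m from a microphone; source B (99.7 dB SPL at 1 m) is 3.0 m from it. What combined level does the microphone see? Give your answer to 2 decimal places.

At the listener: L_A = 92.0 − 20·log₁₀(9.3) = 72.630 dB; L_B = 99.7 − 20·log₁₀(3.0) = 90.158 dB.
Combined: 10·log₁₀(10^(72.630/10)+10^(90.158/10)) = 90.23 dB SPL.

90.23 dB SPL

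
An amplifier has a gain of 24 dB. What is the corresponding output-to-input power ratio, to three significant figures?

Power ratio = 10^(dB/10).
10^(24/10) = 10^(2.400) = 251.

251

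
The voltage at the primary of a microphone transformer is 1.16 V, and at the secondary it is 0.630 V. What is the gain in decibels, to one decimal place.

Voltage ratio → dB uses the 20·log₁₀ form:
20·log₁₀(0.630/1.16) = 20·log₁₀(0.5431) = -5.3 dB.

-5.3 dB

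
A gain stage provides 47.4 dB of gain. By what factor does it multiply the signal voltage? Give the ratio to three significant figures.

234

Voltage ratio = 10^(dB/20).
10^(47.4/20) = 10^(2.370) = 234.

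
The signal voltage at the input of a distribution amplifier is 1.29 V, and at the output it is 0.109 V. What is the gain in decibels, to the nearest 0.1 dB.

Voltage ratio → dB uses the 20·log₁₀ form:
20·log₁₀(0.109/1.29) = 20·log₁₀(0.08450) = -21.5 dB.

-21.5 dB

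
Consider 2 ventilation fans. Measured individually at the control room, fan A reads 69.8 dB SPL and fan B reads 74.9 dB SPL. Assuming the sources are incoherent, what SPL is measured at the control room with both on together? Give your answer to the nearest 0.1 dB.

76.1 dB SPL

Incoherent sources sum as intensities:
L_total = 10·log₁₀(10^(69.8/10) + 10^(74.9/10)) = 10·log₁₀(40450000) = 76.1 dB SPL.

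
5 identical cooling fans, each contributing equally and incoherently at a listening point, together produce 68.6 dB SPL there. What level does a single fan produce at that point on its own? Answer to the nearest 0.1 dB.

61.6 dB SPL

5 equal incoherent sources add 10·log₁₀(5) = 6.99 dB over one source.
L_one = 68.6 − 6.99 = 61.6 dB SPL.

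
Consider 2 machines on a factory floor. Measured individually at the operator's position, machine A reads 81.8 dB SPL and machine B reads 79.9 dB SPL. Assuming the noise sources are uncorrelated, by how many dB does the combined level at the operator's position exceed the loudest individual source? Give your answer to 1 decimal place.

2.2 dB

Add the sources as powers (linear), then convert back to dB:
L_total = 10·log₁₀(10^(81.8/10) + 10^(79.9/10)) = 83.96 dB SPL.
Excess over the loudest (81.8 dB): 83.96 − 81.8 = 2.2 dB.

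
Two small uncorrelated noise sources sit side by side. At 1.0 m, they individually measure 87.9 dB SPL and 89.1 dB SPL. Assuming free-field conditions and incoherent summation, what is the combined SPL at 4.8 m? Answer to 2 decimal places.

Combined at 1.0 m: 10·log₁₀(10^(87.9/10)+10^(89.1/10)) = 91.552 dB SPL.
Then apply −20·log₁₀(4.8/1.0) = -13.625 dB → 77.93 dB SPL.

77.93 dB SPL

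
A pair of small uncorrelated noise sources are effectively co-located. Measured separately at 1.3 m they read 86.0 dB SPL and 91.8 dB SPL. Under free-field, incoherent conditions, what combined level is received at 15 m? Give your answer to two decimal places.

Combined at 1.3 m: 10·log₁₀(10^(86.0/10)+10^(91.8/10)) = 92.814 dB SPL.
Then apply −20·log₁₀(15/1.3) = -21.243 dB → 71.57 dB SPL.

71.57 dB SPL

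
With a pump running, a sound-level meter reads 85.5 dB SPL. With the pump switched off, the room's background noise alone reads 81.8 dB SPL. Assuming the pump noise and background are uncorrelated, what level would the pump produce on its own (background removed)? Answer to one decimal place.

83.1 dB SPL

Background correction is a power subtraction:
L_src = 10·log₁₀(10^(85.5/10) − 10^(81.8/10)) = 10·log₁₀(203500000) = 83.1 dB SPL.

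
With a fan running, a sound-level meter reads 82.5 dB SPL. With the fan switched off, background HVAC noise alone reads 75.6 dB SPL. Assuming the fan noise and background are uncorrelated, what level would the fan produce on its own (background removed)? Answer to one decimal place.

Subtract intensities: L_src = 10·log₁₀(10^(L_total/10) − 10^(L_bg/10)).
L_src = 10·log₁₀(10^(82.5/10) − 10^(75.6/10)) = 10·log₁₀(141500000) = 81.5 dB SPL.

81.5 dB SPL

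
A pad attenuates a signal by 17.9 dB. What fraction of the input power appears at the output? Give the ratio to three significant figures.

Power ratio = 10^(dB/10).
10^(-17.9/10) = 10^(-1.790) = 0.0162.

0.0162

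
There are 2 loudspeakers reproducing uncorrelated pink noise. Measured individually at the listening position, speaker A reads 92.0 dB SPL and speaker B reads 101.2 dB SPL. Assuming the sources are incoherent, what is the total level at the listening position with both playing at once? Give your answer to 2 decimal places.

Uncorrelated sources add in intensity (power), not in dB.
L_total = 10·log₁₀(10^(92.0/10) + 10^(101.2/10)) = 10·log₁₀(14767000000) = 101.69 dB SPL.

101.69 dB SPL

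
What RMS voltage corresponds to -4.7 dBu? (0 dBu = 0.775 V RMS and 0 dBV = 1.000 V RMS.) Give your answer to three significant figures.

0.451 V

V = 0.775 V × 10^(-4.7/20).
= 0.775 × 0.5821 = 0.451 V.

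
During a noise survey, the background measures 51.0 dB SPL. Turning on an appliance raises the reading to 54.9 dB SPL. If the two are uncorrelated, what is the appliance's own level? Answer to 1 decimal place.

Background correction is a power subtraction:
L_src = 10·log₁₀(10^(54.9/10) − 10^(51.0/10)) = 10·log₁₀(183100) = 52.6 dB SPL.

52.6 dB SPL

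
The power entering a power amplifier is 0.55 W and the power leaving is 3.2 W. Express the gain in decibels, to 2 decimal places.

Power is a power quantity, so gain = 10·log₁₀(P_out/P_in).
10·log₁₀(3.2/0.55) = 10·log₁₀(5.818) = 7.65 dB.

7.65 dB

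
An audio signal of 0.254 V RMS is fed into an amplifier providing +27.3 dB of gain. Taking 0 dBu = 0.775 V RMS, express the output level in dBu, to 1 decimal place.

+17.6 dBu

Input level: 20·log₁₀(0.254/0.775) = -9.69 dBu.
Output: -9.69 + 27.3 = +17.6 dBu.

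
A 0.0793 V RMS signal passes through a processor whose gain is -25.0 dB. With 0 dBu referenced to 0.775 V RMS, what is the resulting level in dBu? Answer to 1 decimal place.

Input level: 20·log₁₀(0.0793/0.775) = -19.80 dBu.
Output: -19.80 − 25.0 = -44.8 dBu.

-44.8 dBu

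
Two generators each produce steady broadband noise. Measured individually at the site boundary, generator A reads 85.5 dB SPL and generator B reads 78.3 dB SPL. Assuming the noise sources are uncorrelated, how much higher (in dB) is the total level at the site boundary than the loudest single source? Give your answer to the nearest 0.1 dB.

0.8 dB

Uncorrelated sources add in intensity (power), not in dB.
L_total = 10·log₁₀(10^(85.5/10) + 10^(78.3/10)) = 86.26 dB SPL.
Excess over the loudest (85.5 dB): 86.26 − 85.5 = 0.8 dB.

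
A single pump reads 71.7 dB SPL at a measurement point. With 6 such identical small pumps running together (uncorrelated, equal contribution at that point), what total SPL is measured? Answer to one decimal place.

6 equal incoherent sources raise the level by 10·log₁₀(6) = 7.78 dB.
L_total = 71.7 + 7.78 = 79.5 dB SPL.

79.5 dB SPL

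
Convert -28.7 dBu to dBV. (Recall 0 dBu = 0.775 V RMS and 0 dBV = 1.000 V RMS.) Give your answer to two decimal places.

-30.91 dBV

The offset between the scales is 20·log₁₀(0.775/1.000) = −2.214 dB.
So dBV = -28.7 − 2.214 = -30.91 dBV.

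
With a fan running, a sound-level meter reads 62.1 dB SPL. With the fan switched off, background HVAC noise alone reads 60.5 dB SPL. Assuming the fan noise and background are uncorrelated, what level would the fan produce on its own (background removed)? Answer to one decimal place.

Remove the background by subtracting linear intensities:
L_src = 10·log₁₀(10^(62.1/10) − 10^(60.5/10)) = 10·log₁₀(499800) = 57.0 dB SPL.

57.0 dB SPL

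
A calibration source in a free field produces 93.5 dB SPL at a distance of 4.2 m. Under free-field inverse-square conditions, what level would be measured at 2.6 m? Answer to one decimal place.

97.7 dB SPL

Inverse-square spreading gives ΔL = −20·log₁₀(d₂/d₁).
ΔL = −20·log₁₀(2.6/4.2) = 4.17 dB, so L₂ = 93.5 + (4.17) = 97.7 dB SPL.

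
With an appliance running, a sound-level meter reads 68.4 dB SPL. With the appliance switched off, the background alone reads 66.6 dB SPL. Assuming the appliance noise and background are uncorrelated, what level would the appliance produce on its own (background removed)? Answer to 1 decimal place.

Subtract intensities: L_src = 10·log₁₀(10^(L_total/10) − 10^(L_bg/10)).
L_src = 10·log₁₀(10^(68.4/10) − 10^(66.6/10)) = 10·log₁₀(2347000) = 63.7 dB SPL.

63.7 dB SPL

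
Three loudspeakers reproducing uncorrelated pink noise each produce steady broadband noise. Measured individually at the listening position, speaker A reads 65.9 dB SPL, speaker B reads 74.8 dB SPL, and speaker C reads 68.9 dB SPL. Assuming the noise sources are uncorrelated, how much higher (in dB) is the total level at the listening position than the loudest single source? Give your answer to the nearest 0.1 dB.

1.4 dB

Incoherent sources sum as intensities:
L_total = 10·log₁₀(10^(65.9/10) + 10^(74.8/10) + 10^(68.9/10)) = 76.22 dB SPL.
Excess over the loudest (74.8 dB): 76.22 − 74.8 = 1.4 dB.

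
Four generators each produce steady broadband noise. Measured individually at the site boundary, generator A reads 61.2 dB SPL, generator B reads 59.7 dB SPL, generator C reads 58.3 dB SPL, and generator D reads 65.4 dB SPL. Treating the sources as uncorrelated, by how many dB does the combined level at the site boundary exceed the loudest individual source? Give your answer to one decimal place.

2.7 dB

Add the sources as powers (linear), then convert back to dB:
L_total = 10·log₁₀(10^(61.2/10) + 10^(59.7/10) + 10^(58.3/10) + 10^(65.4/10)) = 68.06 dB SPL.
Excess over the loudest (65.4 dB): 68.06 − 65.4 = 2.7 dB.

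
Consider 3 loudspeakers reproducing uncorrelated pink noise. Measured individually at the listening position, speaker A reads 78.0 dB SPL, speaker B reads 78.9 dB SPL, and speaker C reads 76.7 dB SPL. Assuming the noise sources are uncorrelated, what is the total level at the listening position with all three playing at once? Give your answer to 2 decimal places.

Uncorrelated sources add in intensity (power), not in dB.
L_total = 10·log₁₀(10^(78.0/10) + 10^(78.9/10) + 10^(76.7/10)) = 10·log₁₀(187500000) = 82.73 dB SPL.

82.73 dB SPL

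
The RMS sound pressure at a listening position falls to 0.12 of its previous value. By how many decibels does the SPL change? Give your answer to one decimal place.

SPL change from a pressure ratio uses the 20·log₁₀ form:
20·log₁₀(0.12) = -18.4 dB.

-18.4 dB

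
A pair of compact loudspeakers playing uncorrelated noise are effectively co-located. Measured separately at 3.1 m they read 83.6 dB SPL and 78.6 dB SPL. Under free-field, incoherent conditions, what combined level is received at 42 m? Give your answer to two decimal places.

62.16 dB SPL

Combined at 3.1 m: 10·log₁₀(10^(83.6/10)+10^(78.6/10)) = 84.793 dB SPL.
Then apply −20·log₁₀(42/3.1) = -22.638 dB → 62.16 dB SPL.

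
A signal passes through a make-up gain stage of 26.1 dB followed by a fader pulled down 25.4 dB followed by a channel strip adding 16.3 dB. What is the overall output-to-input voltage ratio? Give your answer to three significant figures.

7.08

Net gain = 26.1 + (−25.4) + 16.3 = 17.0 dB.
Voltage ratio = 10^(17.0/20) = 7.08.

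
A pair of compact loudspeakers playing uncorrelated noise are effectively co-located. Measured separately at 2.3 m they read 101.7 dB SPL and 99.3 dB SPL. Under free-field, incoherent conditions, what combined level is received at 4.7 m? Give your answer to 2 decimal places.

97.47 dB SPL

Combined at 2.3 m: 10·log₁₀(10^(101.7/10)+10^(99.3/10)) = 103.674 dB SPL.
Then apply −20·log₁₀(4.7/2.3) = -6.207 dB → 97.47 dB SPL.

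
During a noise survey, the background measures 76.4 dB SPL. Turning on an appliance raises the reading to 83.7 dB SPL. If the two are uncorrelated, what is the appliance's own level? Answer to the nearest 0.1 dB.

82.8 dB SPL

Subtract intensities: L_src = 10·log₁₀(10^(L_total/10) − 10^(L_bg/10)).
L_src = 10·log₁₀(10^(83.7/10) − 10^(76.4/10)) = 10·log₁₀(190800000) = 82.8 dB SPL.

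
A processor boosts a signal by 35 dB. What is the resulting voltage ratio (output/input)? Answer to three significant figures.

Voltage ratio = 10^(dB/20).
10^(35/20) = 10^(1.750) = 56.2.

56.2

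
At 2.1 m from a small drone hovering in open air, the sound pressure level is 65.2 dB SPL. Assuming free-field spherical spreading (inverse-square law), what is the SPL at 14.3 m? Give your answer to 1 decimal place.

Inverse-square spreading gives ΔL = −20·log₁₀(d₂/d₁).
ΔL = −20·log₁₀(14.3/2.1) = -16.66 dB, so L₂ = 65.2 + (-16.66) = 48.5 dB SPL.

48.5 dB SPL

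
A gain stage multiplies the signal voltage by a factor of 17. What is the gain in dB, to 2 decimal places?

24.61 dB

For a voltage ratio, dB = 20·log₁₀(V₂/V₁).
20·log₁₀(17) = 24.61 dB.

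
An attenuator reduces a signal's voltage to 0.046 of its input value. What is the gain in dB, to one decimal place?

-26.7 dB

Voltage ratio → dB uses the 20·log₁₀ form:
20·log₁₀(0.046) = -26.7 dB.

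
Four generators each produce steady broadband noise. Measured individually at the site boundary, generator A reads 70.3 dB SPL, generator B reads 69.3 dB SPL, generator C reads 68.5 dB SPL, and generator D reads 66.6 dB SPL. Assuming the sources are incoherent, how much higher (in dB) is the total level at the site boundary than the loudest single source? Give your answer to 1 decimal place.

Incoherent sources sum as intensities:
L_total = 10·log₁₀(10^(70.3/10) + 10^(69.3/10) + 10^(68.5/10) + 10^(66.6/10)) = 74.90 dB SPL.
Excess over the loudest (70.3 dB): 74.90 − 70.3 = 4.6 dB.

4.6 dB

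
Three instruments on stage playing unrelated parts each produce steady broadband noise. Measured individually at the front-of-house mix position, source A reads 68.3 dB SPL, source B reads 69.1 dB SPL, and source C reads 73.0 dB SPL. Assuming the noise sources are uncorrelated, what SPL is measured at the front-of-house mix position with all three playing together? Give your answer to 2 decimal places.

Uncorrelated sources add in intensity (power), not in dB.
L_total = 10·log₁₀(10^(68.3/10) + 10^(69.1/10) + 10^(73.0/10)) = 10·log₁₀(34840000) = 75.42 dB SPL.

75.42 dB SPL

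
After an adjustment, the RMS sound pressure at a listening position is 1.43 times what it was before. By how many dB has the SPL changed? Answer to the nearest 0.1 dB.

3.1 dB

SPL change from a pressure ratio uses the 20·log₁₀ form:
20·log₁₀(1.43) = 3.1 dB.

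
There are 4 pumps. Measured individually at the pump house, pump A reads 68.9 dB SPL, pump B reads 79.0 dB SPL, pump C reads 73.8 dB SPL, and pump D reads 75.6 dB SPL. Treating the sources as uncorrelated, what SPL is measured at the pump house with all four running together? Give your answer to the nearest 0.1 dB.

81.7 dB SPL

Uncorrelated sources add in intensity (power), not in dB.
L_total = 10·log₁₀(10^(68.9/10) + 10^(79.0/10) + 10^(73.8/10) + 10^(75.6/10)) = 10·log₁₀(147500000) = 81.7 dB SPL.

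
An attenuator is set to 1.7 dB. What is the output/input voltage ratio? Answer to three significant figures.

0.822

Voltage ratio = 10^(dB/20).
10^(-1.7/20) = 10^(-0.08500) = 0.822.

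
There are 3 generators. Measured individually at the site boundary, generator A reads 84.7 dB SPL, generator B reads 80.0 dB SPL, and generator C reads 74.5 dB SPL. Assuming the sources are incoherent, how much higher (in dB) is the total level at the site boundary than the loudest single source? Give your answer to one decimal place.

Incoherent sources sum as intensities:
L_total = 10·log₁₀(10^(84.7/10) + 10^(80.0/10) + 10^(74.5/10)) = 86.27 dB SPL.
Excess over the loudest (84.7 dB): 86.27 − 84.7 = 1.6 dB.

1.6 dB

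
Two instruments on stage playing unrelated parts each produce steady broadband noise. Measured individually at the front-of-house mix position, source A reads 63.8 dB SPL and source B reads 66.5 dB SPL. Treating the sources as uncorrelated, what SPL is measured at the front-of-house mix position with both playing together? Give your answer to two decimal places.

Uncorrelated sources add in intensity (power), not in dB.
L_total = 10·log₁₀(10^(63.8/10) + 10^(66.5/10)) = 10·log₁₀(6866000) = 68.37 dB SPL.

68.37 dB SPL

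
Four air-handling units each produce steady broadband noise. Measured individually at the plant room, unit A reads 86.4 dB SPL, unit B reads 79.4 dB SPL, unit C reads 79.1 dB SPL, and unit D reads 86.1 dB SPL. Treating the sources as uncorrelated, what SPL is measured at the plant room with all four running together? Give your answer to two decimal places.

Add the sources as powers (linear), then convert back to dB:
L_total = 10·log₁₀(10^(86.4/10) + 10^(79.4/10) + 10^(79.1/10) + 10^(86.1/10)) = 10·log₁₀(1012000000) = 90.05 dB SPL.

90.05 dB SPL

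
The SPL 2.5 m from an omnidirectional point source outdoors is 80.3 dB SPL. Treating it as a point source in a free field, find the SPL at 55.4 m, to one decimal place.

53.4 dB SPL

For a point source in a free field, ΔL = −20·log₁₀(d₂/d₁).
ΔL = −20·log₁₀(55.4/2.5) = -26.91 dB, so L₂ = 80.3 + (-26.91) = 53.4 dB SPL.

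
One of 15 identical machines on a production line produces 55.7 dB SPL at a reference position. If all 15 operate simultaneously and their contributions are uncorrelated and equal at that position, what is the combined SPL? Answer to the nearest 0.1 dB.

67.5 dB SPL

15 equal incoherent sources raise the level by 10·log₁₀(15) = 11.76 dB.
L_total = 55.7 + 11.76 = 67.5 dB SPL.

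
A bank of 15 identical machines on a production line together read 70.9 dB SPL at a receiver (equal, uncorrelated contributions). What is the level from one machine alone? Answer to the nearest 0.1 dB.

59.1 dB SPL

15 equal incoherent sources add 10·log₁₀(15) = 11.76 dB over one source.
L_one = 70.9 − 11.76 = 59.1 dB SPL.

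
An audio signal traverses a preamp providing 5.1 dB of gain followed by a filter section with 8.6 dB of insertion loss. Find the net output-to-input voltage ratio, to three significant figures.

0.668

Net gain = 5.1 + (−8.6) = -3.5 dB.
Voltage ratio = 10^(-3.5/20) = 0.668.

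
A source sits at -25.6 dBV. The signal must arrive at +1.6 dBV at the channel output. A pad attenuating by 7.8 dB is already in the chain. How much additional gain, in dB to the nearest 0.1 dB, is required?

The required make-up gain is the shortfall in the dB sum.
G = +1.6 − (-25.6) + 7.8 = 35.0 dB.

35.0 dB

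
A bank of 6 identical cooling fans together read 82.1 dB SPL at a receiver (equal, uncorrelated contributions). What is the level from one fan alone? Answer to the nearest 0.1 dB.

74.3 dB SPL

6 equal incoherent sources add 10·log₁₀(6) = 7.78 dB over one source.
L_one = 82.1 − 7.78 = 74.3 dB SPL.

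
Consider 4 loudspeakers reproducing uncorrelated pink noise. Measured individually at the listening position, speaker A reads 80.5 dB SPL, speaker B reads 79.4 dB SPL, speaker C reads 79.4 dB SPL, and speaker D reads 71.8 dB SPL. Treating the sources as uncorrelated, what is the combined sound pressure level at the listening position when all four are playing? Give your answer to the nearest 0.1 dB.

Incoherent sources sum as intensities:
L_total = 10·log₁₀(10^(80.5/10) + 10^(79.4/10) + 10^(79.4/10) + 10^(71.8/10)) = 10·log₁₀(301500000) = 84.8 dB SPL.

84.8 dB SPL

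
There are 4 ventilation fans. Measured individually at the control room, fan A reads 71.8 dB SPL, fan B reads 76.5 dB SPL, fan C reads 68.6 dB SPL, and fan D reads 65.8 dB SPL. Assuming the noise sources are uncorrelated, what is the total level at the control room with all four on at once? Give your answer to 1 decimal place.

78.5 dB SPL

Incoherent sources sum as intensities:
L_total = 10·log₁₀(10^(71.8/10) + 10^(76.5/10) + 10^(68.6/10) + 10^(65.8/10)) = 10·log₁₀(70850000) = 78.5 dB SPL.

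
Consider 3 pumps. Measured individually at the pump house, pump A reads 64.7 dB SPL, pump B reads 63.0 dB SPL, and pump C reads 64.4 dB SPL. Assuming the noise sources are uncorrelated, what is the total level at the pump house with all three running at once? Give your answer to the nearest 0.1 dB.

68.9 dB SPL

Incoherent sources sum as intensities:
L_total = 10·log₁₀(10^(64.7/10) + 10^(63.0/10) + 10^(64.4/10)) = 10·log₁₀(7701000) = 68.9 dB SPL.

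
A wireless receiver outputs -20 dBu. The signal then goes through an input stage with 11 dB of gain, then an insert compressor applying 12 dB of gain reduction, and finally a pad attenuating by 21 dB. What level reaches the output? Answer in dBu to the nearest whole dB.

Cascaded gains and losses add directly in dB.
-20 + 11 − 12 − 21 = -42 dBu.

-42 dBu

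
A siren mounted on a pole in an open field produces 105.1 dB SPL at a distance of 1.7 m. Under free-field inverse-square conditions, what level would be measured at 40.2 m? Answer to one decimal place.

77.6 dB SPL

Inverse-square spreading gives ΔL = −20·log₁₀(d₂/d₁).
ΔL = −20·log₁₀(40.2/1.7) = -27.48 dB, so L₂ = 105.1 + (-27.48) = 77.6 dB SPL.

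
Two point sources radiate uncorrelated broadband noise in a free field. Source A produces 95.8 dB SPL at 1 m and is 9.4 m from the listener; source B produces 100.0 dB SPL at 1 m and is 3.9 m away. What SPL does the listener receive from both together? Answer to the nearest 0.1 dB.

88.5 dB SPL

At the listener: L_A = 95.8 − 20·log₁₀(9.4) = 76.34 dB; L_B = 100.0 − 20·log₁₀(3.9) = 88.18 dB.
Combined: 10·log₁₀(10^(76.34/10)+10^(88.18/10)) = 88.5 dB SPL.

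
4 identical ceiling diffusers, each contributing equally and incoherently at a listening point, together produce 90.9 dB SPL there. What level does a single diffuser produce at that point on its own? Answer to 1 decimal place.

84.9 dB SPL

4 equal incoherent sources add 10·log₁₀(4) = 6.02 dB over one source.
L_one = 90.9 − 6.02 = 84.9 dB SPL.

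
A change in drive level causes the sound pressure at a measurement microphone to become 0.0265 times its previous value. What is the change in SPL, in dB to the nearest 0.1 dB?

Sound pressure is an amplitude quantity: ΔL = 20·log₁₀(p₂/p₁).
20·log₁₀(0.0265) = -31.5 dB.

-31.5 dB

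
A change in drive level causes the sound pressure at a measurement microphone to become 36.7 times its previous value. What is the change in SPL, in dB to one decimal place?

31.3 dB

SPL change from a pressure ratio uses the 20·log₁₀ form:
20·log₁₀(36.7) = 31.3 dB.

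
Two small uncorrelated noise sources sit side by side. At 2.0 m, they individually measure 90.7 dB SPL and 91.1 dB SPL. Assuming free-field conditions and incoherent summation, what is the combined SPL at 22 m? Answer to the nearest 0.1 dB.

73.1 dB SPL

Combined at 2.0 m: 10·log₁₀(10^(90.7/10)+10^(91.1/10)) = 93.91 dB SPL.
Then apply −20·log₁₀(22/2.0) = -20.83 dB → 73.1 dB SPL.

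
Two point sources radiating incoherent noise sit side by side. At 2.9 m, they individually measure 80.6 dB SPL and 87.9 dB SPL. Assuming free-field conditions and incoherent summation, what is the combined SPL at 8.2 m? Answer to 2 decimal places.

Combined at 2.9 m: 10·log₁₀(10^(80.6/10)+10^(87.9/10)) = 88.642 dB SPL.
Then apply −20·log₁₀(8.2/2.9) = -9.028 dB → 79.61 dB SPL.

79.61 dB SPL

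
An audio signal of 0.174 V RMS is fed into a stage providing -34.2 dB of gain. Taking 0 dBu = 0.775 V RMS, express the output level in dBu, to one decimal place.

-47.2 dBu

Input level: 20·log₁₀(0.174/0.775) = -12.98 dBu.
Output: -12.98 − 34.2 = -47.2 dBu.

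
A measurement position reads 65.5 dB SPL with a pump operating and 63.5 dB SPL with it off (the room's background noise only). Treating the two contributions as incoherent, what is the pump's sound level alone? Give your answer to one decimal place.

61.2 dB SPL

Remove the background by subtracting linear intensities:
L_src = 10·log₁₀(10^(65.5/10) − 10^(63.5/10)) = 10·log₁₀(1309000) = 61.2 dB SPL.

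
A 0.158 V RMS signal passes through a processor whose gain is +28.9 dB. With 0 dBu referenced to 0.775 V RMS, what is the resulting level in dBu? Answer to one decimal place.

Input level: 20·log₁₀(0.158/0.775) = -13.81 dBu.
Output: -13.81 + 28.9 = +15.1 dBu.

+15.1 dBu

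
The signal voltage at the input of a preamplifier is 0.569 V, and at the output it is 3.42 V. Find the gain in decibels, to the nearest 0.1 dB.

Voltage ratio → dB uses the 20·log₁₀ form:
20·log₁₀(3.42/0.569) = 20·log₁₀(6.011) = 15.6 dB.

15.6 dB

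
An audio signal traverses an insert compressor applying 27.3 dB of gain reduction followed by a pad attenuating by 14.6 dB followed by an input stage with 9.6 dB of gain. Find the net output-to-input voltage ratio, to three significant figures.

0.0243

Net gain = (−27.3) + (−14.6) + 9.6 = -32.3 dB.
Voltage ratio = 10^(-32.3/20) = 0.0243.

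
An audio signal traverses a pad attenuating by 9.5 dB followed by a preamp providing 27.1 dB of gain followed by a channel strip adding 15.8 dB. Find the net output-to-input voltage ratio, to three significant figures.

46.8

Net gain = (−9.5) + 27.1 + 15.8 = 33.4 dB.
Voltage ratio = 10^(33.4/20) = 46.8.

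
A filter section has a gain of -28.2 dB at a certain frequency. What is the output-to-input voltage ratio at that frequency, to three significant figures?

0.0389

Voltage ratio = 10^(dB/20).
10^(-28.2/20) = 10^(-1.410) = 0.0389.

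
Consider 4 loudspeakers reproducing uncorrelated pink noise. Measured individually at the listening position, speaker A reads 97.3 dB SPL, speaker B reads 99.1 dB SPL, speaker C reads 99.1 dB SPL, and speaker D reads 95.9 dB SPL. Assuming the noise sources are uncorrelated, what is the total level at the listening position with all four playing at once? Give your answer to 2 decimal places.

104.07 dB SPL

Incoherent sources sum as intensities:
L_total = 10·log₁₀(10^(97.3/10) + 10^(99.1/10) + 10^(99.1/10) + 10^(95.9/10)) = 10·log₁₀(25517000000) = 104.07 dB SPL.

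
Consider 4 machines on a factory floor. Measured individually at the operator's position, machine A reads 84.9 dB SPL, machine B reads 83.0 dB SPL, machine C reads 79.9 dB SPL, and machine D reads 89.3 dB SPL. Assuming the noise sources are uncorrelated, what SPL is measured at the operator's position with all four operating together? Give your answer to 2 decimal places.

91.64 dB SPL

Add the sources as powers (linear), then convert back to dB:
L_total = 10·log₁₀(10^(84.9/10) + 10^(83.0/10) + 10^(79.9/10) + 10^(89.3/10)) = 10·log₁₀(1457000000) = 91.64 dB SPL.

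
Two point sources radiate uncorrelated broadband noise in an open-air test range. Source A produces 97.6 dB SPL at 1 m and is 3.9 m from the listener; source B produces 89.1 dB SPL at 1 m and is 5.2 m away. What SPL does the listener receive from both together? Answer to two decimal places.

86.11 dB SPL

At the listener: L_A = 97.6 − 20·log₁₀(3.9) = 85.779 dB; L_B = 89.1 − 20·log₁₀(5.2) = 74.780 dB.
Combined: 10·log₁₀(10^(85.779/10)+10^(74.780/10)) = 86.11 dB SPL.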